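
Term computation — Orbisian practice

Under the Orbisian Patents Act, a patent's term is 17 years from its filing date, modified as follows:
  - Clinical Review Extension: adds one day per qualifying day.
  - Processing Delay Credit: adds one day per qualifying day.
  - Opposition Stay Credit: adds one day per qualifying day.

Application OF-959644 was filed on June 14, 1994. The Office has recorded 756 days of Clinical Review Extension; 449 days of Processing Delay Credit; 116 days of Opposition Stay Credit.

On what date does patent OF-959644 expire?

2015-01-25

Base term: filing date + 17 years → 14 June 2011.
Clinical Review Extension: +756 days → 9 July 2013.
Processing Delay Credit: +449 days → 1 October 2014.
Opposition Stay Credit: +116 days → 25 January 2015.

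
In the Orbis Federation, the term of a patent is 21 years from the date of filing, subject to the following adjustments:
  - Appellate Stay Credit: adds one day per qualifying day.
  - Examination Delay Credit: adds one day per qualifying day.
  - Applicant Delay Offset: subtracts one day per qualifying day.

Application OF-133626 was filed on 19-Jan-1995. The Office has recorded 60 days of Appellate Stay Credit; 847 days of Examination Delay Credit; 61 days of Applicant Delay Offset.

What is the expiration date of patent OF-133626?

May 14, 2018

Base term: filing date + 21 years → 19 January 2016.
Appellate Stay Credit: +60 days → 19 March 2016.
Examination Delay Credit: +847 days → 14 July 2018.
Applicant Delay Offset: −61 days → 14 May 2018.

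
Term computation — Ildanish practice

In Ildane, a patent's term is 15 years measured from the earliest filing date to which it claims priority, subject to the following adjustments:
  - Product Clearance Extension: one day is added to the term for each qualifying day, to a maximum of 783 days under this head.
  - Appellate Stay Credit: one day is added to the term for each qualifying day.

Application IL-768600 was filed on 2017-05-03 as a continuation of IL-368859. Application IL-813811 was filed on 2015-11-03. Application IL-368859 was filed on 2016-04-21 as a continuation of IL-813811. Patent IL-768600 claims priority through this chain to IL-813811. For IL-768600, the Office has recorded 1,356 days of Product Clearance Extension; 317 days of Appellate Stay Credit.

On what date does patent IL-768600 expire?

Earliest priority filing: 3 November 2015.
Base term: 3 November 2015 + 15 years → 3 November 2030.
Product Clearance Extension: 1356 days claimed exceeds the 783-day cap, so +783 days → 25 December 2032.
Appellate Stay Credit: +317 days → 7 November 2033.

2033-11-07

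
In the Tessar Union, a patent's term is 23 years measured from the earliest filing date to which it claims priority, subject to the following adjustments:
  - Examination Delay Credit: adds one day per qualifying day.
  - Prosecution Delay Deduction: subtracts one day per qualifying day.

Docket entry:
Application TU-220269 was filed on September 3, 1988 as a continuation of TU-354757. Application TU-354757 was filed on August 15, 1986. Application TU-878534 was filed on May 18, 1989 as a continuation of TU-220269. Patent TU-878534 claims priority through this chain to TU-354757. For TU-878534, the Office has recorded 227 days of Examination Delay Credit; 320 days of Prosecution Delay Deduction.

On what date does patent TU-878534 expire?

Earliest priority filing: 15 August 1986.
Base term: 15 August 1986 + 23 years → 15 August 2009.
Examination Delay Credit: +227 days → 30 March 2010.
Prosecution Delay Deduction: −320 days → 14 May 2009.

May 14, 2009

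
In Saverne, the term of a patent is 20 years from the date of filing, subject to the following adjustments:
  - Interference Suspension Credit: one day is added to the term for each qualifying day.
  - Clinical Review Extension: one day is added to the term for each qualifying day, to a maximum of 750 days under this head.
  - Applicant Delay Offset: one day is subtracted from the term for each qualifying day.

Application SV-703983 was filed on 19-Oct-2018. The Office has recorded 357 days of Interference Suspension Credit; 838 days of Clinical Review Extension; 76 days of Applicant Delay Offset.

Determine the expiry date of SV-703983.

August 15, 2041

Base term: filing date + 20 years → 19 October 2038.
Interference Suspension Credit: +357 days → 11 October 2039.
Clinical Review Extension: 838 days claimed exceeds the 750-day cap, so +750 days → 30 October 2041.
Applicant Delay Offset: −76 days → 15 August 2041.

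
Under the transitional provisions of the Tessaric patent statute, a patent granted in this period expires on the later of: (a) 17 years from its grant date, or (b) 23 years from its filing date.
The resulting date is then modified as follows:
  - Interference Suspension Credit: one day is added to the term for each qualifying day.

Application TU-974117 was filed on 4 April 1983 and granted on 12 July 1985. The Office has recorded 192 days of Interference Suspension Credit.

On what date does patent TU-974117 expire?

October 13, 2006

(a) grant + 17 years → 12 July 2002.
(b) filing + 23 years → 4 April 2006.
Later of the two: 4 April 2006.
Interference Suspension Credit: +192 days → 13 October 2006.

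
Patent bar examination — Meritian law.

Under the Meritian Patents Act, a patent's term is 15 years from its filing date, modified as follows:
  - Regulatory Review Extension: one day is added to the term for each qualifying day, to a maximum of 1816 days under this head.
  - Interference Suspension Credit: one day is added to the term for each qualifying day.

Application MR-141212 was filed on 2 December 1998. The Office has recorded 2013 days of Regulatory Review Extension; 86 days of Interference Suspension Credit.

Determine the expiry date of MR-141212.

2019-02-16

Base term: filing date + 15 years → 2 December 2013.
Regulatory Review Extension: 2013 days claimed exceeds the 1816-day cap, so +1816 days → 22 November 2018.
Interference Suspension Credit: +86 days → 16 February 2019.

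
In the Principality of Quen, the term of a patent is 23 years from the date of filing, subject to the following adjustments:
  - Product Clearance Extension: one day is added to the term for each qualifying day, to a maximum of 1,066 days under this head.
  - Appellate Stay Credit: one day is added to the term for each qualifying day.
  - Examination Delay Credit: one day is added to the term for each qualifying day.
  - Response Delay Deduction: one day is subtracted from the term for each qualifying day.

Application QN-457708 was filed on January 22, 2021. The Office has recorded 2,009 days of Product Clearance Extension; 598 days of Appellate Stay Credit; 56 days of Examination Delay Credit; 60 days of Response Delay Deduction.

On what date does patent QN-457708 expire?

Base term: filing date + 23 years → 22 January 2044.
Product Clearance Extension: 2009 days claimed exceeds the 1066-day cap, so +1066 days → 23 December 2046.
Appellate Stay Credit: +598 days → 12 August 2048.
Examination Delay Credit: +56 days → 7 October 2048.
Response Delay Deduction: −60 days → 8 August 2048.

2048-08-08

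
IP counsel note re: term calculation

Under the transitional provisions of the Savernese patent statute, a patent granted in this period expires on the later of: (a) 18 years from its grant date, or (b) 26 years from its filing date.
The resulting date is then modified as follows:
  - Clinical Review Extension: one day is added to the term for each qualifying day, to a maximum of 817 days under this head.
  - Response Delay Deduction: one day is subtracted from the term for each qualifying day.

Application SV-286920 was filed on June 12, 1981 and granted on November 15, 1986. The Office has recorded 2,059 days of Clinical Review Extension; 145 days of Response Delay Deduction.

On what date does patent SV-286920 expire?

April 14, 2009

(a) grant + 18 years → 15 November 2004.
(b) filing + 26 years → 12 June 2007.
Later of the two: 12 June 2007.
Clinical Review Extension: 2059 days claimed exceeds the 817-day cap, so +817 days → 6 September 2009.
Response Delay Deduction: −145 days → 14 April 2009.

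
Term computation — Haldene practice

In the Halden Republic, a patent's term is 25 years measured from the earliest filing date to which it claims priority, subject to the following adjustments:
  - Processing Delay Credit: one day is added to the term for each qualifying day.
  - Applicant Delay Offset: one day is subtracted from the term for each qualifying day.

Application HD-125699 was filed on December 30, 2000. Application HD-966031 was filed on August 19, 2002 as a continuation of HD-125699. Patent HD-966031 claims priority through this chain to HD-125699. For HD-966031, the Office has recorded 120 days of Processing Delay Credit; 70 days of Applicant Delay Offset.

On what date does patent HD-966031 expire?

Earliest priority filing: 30 December 2000.
Base term: 30 December 2000 + 25 years → 30 December 2025.
Processing Delay Credit: +120 days → 29 April 2026.
Applicant Delay Offset: −70 days → 18 February 2026.

2026-02-18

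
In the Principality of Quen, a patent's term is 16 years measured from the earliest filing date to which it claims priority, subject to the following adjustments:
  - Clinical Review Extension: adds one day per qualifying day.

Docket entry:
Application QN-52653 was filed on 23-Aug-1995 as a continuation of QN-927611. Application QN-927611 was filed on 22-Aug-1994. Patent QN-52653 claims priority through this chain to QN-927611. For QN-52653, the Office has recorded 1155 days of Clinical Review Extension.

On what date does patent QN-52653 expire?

Earliest priority filing: 22 August 1994.
Base term: 22 August 1994 + 16 years → 22 August 2010.
Clinical Review Extension: +1155 days → 20 October 2013.

October 20, 2013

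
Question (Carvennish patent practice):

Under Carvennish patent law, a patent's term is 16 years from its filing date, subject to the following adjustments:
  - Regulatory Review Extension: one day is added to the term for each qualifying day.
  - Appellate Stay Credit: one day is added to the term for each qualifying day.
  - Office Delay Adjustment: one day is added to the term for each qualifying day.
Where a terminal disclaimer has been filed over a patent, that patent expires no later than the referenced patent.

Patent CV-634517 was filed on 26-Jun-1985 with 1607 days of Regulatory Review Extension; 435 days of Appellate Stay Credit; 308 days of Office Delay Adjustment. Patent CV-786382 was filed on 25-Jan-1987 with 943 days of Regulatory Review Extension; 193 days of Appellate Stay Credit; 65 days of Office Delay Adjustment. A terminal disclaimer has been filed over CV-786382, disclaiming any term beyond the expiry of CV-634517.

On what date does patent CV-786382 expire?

Natural term of CV-786382:
  Base: filing + 16 years → 25 January 2003.
  Regulatory Review Extension: +943 days → 25 August 2005.
  Appellate Stay Credit: +193 days → 6 March 2006.
  Office Delay Adjustment: +65 days → 10 May 2006.
Expiry of referenced patent CV-634517:
  Base: filing + 16 years → 26 June 2001.
  Regulatory Review Extension: +1607 days → 19 November 2005.
  Appellate Stay Credit: +435 days → 28 January 2007.
  Office Delay Adjustment: +308 days → 2 December 2007.
Terminal disclaimer: CV-786382 expires on the earlier of 10 May 2006 and 2 December 2007.

May 10, 2006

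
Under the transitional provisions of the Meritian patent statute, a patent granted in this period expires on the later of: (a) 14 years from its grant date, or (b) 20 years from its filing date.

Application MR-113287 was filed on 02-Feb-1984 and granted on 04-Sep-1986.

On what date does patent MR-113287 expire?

(a) grant + 14 years → 4 September 2000.
(b) filing + 20 years → 2 February 2004.
Later of the two: 2 February 2004.

February 2, 2004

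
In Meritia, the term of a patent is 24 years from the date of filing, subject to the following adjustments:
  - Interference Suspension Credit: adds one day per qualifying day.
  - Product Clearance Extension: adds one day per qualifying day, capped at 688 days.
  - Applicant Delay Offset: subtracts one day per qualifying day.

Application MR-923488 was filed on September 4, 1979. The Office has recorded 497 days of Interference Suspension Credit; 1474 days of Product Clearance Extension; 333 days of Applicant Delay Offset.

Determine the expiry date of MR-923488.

Base term: filing date + 24 years → 4 September 2003.
Interference Suspension Credit: +497 days → 13 January 2005.
Product Clearance Extension: 1474 days claimed exceeds the 688-day cap, so +688 days → 2 December 2006.
Applicant Delay Offset: −333 days → 3 January 2006.

2006-01-03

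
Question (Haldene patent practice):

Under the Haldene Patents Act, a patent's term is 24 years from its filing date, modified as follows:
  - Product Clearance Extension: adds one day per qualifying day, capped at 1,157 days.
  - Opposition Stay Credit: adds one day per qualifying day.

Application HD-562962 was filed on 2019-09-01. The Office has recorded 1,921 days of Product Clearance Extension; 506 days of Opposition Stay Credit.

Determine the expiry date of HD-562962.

2048-03-21

Base term: filing date + 24 years → 1 September 2043.
Product Clearance Extension: 1921 days claimed exceeds the 1157-day cap, so +1157 days → 1 November 2046.
Opposition Stay Credit: +506 days → 21 March 2048.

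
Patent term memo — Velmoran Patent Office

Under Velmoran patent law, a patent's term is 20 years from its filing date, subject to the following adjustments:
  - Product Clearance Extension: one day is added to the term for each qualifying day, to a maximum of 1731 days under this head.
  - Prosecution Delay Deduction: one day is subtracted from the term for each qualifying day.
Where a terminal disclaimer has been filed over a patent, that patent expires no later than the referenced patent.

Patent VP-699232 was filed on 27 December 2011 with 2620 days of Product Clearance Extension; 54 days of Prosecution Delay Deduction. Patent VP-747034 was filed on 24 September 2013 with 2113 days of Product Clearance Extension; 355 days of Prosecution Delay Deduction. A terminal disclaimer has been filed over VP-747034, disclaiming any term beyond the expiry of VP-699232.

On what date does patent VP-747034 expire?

Natural term of VP-747034:
  Base: filing + 20 years → 24 September 2033.
  Product Clearance Extension: 2113 days claimed exceeds the 1731-day cap, so +1731 days → 21 June 2038.
  Prosecution Delay Deduction: −355 days → 1 July 2037.
Expiry of referenced patent VP-699232:
  Base: filing + 20 years → 27 December 2031.
  Product Clearance Extension: 2620 days claimed exceeds the 1731-day cap, so +1731 days → 22 September 2036.
  Prosecution Delay Deduction: −54 days → 30 July 2036.
Terminal disclaimer: VP-747034 expires on the earlier of 1 July 2037 and 30 July 2036.

2036-07-30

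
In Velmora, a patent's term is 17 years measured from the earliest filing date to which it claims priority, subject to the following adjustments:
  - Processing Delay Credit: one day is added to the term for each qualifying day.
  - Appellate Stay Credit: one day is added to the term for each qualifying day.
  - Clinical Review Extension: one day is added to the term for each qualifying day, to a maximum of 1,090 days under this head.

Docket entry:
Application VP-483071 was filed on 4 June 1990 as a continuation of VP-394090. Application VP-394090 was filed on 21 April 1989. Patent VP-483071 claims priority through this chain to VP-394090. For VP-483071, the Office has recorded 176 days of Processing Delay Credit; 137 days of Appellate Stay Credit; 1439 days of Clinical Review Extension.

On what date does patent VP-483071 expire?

Earliest priority filing: 21 April 1989.
Base term: 21 April 1989 + 17 years → 21 April 2006.
Processing Delay Credit: +176 days → 14 October 2006.
Appellate Stay Credit: +137 days → 28 February 2007.
Clinical Review Extension: 1439 days claimed exceeds the 1090-day cap, so +1090 days → 22 February 2010.

February 22, 2010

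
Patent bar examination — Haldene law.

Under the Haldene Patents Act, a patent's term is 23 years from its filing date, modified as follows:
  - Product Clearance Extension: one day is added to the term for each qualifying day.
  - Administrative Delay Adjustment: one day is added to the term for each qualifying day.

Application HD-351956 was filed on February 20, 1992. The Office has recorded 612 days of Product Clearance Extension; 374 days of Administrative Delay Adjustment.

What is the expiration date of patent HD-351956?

Base term: filing date + 23 years → 20 February 2015.
Product Clearance Extension: +612 days → 24 October 2016.
Administrative Delay Adjustment: +374 days → 2 November 2017.

2017-11-02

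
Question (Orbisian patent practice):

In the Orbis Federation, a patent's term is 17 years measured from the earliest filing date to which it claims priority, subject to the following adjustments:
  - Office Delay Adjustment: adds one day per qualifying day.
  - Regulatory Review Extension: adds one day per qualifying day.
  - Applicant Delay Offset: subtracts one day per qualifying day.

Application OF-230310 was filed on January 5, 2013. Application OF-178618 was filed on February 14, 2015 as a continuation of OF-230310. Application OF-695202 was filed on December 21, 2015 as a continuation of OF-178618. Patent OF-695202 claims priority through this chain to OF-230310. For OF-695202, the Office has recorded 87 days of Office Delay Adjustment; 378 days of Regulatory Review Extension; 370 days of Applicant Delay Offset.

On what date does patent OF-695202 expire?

Earliest priority filing: 5 January 2013.
Base term: 5 January 2013 + 17 years → 5 January 2030.
Office Delay Adjustment: +87 days → 2 April 2030.
Regulatory Review Extension: +378 days → 15 April 2031.
Applicant Delay Offset: −370 days → 10 April 2030.

April 10, 2030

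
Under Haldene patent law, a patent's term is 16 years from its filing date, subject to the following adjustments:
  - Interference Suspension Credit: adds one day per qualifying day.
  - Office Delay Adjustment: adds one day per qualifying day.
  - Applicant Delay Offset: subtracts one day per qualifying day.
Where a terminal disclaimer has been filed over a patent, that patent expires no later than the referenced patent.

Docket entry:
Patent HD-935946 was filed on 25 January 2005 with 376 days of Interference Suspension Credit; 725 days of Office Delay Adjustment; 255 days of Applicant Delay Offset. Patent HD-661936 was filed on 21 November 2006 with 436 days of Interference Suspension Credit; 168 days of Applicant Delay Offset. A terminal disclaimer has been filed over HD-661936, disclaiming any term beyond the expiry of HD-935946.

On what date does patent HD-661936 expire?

2023-05-21

Natural term of HD-661936:
  Base: filing + 16 years → 21 November 2022.
  Interference Suspension Credit: +436 days → 31 January 2024.
  Applicant Delay Offset: −168 days → 16 August 2023.
Expiry of referenced patent HD-935946:
  Base: filing + 16 years → 25 January 2021.
  Interference Suspension Credit: +376 days → 5 February 2022.
  Office Delay Adjustment: +725 days → 31 January 2024.
  Applicant Delay Offset: −255 days → 21 May 2023.
Terminal disclaimer: HD-661936 expires on the earlier of 16 August 2023 and 21 May 2023.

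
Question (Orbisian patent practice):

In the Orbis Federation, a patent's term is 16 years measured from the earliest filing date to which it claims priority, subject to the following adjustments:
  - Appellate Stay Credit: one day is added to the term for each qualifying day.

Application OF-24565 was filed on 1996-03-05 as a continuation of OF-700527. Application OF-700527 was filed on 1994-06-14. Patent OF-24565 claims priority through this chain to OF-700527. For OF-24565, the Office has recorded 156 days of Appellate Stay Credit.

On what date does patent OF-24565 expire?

Earliest priority filing: 14 June 1994.
Base term: 14 June 1994 + 16 years → 14 June 2010.
Appellate Stay Credit: +156 days → 17 November 2010.

November 17, 2010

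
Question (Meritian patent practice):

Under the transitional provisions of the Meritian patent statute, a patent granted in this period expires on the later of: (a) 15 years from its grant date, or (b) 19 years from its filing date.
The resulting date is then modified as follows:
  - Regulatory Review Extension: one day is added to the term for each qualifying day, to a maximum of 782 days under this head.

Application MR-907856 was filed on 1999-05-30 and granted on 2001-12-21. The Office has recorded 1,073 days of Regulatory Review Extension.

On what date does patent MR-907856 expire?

July 20, 2020

(a) grant + 15 years → 21 December 2016.
(b) filing + 19 years → 30 May 2018.
Later of the two: 30 May 2018.
Regulatory Review Extension: 1073 days claimed exceeds the 782-day cap, so +782 days → 20 July 2020.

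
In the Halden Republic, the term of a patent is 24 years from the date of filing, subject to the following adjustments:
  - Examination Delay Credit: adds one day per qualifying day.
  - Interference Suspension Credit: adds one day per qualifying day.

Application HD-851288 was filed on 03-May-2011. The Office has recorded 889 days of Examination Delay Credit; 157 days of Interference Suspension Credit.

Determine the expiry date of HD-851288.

Base term: filing date + 24 years → 3 May 2035.
Examination Delay Credit: +889 days → 8 October 2037.
Interference Suspension Credit: +157 days → 14 March 2038.

March 14, 2038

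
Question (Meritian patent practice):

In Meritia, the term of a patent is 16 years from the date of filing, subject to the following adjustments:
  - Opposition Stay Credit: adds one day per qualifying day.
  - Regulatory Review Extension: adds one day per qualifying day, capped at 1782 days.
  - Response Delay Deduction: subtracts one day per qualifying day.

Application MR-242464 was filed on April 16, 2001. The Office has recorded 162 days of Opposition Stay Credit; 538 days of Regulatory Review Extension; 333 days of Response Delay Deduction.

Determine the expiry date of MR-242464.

Base term: filing date + 16 years → 16 April 2017.
Opposition Stay Credit: +162 days → 25 September 2017.
Regulatory Review Extension: 538 days (within the 1782-day cap) → +538 days → 17 March 2019.
Response Delay Deduction: −333 days → 18 April 2018.

2018-04-18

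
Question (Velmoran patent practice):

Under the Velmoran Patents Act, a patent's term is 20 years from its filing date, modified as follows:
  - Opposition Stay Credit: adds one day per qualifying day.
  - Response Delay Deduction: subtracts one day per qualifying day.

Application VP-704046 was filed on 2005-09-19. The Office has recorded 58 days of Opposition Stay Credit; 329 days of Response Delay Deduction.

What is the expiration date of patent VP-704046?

December 22, 2024

Base term: filing date + 20 years → 19 September 2025.
Opposition Stay Credit: +58 days → 16 November 2025.
Response Delay Deduction: −329 days → 22 December 2024.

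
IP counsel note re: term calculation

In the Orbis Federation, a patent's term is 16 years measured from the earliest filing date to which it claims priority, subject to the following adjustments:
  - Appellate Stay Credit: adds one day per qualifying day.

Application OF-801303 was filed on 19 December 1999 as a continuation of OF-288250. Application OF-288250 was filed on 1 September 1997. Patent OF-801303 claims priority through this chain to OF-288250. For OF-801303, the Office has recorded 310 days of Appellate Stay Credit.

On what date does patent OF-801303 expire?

2014-07-08

Earliest priority filing: 1 September 1997.
Base term: 1 September 1997 + 16 years → 1 September 2013.
Appellate Stay Credit: +310 days → 8 July 2014.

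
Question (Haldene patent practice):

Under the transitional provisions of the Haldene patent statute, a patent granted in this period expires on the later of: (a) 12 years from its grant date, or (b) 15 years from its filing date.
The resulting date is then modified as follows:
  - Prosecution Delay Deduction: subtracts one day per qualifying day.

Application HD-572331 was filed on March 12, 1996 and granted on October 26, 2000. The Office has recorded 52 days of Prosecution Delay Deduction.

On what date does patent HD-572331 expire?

2012-09-04

(a) grant + 12 years → 26 October 2012.
(b) filing + 15 years → 12 March 2011.
Later of the two: 26 October 2012.
Prosecution Delay Deduction: −52 days → 4 September 2012.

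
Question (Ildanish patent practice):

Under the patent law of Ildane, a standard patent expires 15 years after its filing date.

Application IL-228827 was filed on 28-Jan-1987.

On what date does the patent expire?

2002-01-28

Filing date + 15 years → 28 January 2002.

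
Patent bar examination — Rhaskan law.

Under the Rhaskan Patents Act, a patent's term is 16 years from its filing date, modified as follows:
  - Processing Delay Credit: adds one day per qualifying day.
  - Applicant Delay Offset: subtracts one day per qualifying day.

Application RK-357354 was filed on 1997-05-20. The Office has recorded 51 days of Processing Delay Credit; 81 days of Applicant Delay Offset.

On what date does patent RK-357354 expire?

2013-04-20

Base term: filing date + 16 years → 20 May 2013.
Processing Delay Credit: +51 days → 10 July 2013.
Applicant Delay Offset: −81 days → 20 April 2013.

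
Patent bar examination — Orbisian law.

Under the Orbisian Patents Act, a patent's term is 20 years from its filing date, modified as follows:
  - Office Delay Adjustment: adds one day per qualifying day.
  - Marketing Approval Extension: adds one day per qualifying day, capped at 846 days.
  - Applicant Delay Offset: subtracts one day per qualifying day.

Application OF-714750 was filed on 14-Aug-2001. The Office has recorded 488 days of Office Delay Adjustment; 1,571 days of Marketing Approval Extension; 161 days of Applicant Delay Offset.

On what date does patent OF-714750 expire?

2024-10-30

Base term: filing date + 20 years → 14 August 2021.
Office Delay Adjustment: +488 days → 15 December 2022.
Marketing Approval Extension: 1571 days claimed exceeds the 846-day cap, so +846 days → 9 April 2025.
Applicant Delay Offset: −161 days → 30 October 2024.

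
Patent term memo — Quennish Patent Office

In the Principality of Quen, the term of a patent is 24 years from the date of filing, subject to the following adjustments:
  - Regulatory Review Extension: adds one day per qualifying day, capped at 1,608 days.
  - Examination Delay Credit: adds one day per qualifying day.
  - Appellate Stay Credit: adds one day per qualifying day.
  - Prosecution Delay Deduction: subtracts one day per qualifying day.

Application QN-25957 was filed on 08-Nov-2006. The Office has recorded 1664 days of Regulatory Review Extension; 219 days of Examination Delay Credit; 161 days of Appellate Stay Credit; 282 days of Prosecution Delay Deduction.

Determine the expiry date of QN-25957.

Base term: filing date + 24 years → 8 November 2030.
Regulatory Review Extension: 1664 days claimed exceeds the 1608-day cap, so +1608 days → 4 April 2035.
Examination Delay Credit: +219 days → 9 November 2035.
Appellate Stay Credit: +161 days → 18 April 2036.
Prosecution Delay Deduction: −282 days → 11 July 2035.

July 11, 2035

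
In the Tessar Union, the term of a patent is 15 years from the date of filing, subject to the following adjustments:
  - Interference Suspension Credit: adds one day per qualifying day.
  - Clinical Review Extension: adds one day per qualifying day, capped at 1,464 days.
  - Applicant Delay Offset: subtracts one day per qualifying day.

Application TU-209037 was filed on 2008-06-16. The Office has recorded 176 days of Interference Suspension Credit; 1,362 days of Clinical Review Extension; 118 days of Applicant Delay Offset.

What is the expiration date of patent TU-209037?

May 6, 2027

Base term: filing date + 15 years → 16 June 2023.
Interference Suspension Credit: +176 days → 9 December 2023.
Clinical Review Extension: 1362 days (within the 1464-day cap) → +1362 days → 1 September 2027.
Applicant Delay Offset: −118 days → 6 May 2027.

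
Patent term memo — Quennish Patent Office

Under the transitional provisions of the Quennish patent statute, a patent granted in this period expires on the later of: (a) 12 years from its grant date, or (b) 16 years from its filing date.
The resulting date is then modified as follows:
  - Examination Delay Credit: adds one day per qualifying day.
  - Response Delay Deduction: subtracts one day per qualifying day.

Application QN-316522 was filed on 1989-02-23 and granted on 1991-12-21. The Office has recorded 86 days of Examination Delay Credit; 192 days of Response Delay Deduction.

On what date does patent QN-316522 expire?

November 9, 2004

(a) grant + 12 years → 21 December 2003.
(b) filing + 16 years → 23 February 2005.
Later of the two: 23 February 2005.
Examination Delay Credit: +86 days → 20 May 2005.
Response Delay Deduction: −192 days → 9 November 2004.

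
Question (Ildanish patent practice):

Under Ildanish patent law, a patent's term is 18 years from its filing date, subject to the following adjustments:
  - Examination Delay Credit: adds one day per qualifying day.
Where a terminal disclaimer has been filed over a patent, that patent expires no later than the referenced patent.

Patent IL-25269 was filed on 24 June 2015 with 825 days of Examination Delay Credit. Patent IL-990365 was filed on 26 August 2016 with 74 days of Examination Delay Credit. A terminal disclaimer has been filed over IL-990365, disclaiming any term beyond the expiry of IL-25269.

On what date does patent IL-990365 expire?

2034-11-08

Natural term of IL-990365:
  Base: filing + 18 years → 26 August 2034.
  Examination Delay Credit: +74 days → 8 November 2034.
Expiry of referenced patent IL-25269:
  Base: filing + 18 years → 24 June 2033.
  Examination Delay Credit: +825 days → 27 September 2035.
Terminal disclaimer: IL-990365 expires on the earlier of 8 November 2034 and 27 September 2035.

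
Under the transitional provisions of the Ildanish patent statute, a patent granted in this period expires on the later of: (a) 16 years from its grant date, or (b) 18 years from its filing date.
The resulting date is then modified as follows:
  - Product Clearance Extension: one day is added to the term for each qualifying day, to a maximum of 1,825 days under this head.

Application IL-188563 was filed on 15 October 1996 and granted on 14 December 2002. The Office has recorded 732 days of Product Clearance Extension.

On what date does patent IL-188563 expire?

(a) grant + 16 years → 14 December 2018.
(b) filing + 18 years → 15 October 2014.
Later of the two: 14 December 2018.
Product Clearance Extension: 732 days (within the 1825-day cap) → +732 days → 15 December 2020.

December 15, 2020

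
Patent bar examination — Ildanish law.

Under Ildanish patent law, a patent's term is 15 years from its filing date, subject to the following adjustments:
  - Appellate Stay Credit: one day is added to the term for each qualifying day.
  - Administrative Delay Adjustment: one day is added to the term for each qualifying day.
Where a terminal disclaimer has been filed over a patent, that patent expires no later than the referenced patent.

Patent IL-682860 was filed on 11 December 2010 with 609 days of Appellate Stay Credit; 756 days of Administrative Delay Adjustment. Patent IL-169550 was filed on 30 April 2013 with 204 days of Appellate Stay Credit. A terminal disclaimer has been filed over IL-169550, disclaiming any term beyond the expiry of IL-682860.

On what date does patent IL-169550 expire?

2028-11-20

Natural term of IL-169550:
  Base: filing + 15 years → 30 April 2028.
  Appellate Stay Credit: +204 days → 20 November 2028.
Expiry of referenced patent IL-682860:
  Base: filing + 15 years → 11 December 2025.
  Appellate Stay Credit: +609 days → 12 August 2027.
  Administrative Delay Adjustment: +756 days → 6 September 2029.
Terminal disclaimer: IL-169550 expires on the earlier of 20 November 2028 and 6 September 2029.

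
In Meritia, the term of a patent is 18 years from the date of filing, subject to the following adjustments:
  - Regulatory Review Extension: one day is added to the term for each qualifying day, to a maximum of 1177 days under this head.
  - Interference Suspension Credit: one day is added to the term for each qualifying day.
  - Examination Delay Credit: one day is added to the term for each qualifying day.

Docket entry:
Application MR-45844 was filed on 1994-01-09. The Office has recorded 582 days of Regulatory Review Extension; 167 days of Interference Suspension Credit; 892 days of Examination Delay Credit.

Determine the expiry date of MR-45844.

2016-07-07

Base term: filing date + 18 years → 9 January 2012.
Regulatory Review Extension: 582 days (within the 1177-day cap) → +582 days → 13 August 2013.
Interference Suspension Credit: +167 days → 27 January 2014.
Examination Delay Credit: +892 days → 7 July 2016.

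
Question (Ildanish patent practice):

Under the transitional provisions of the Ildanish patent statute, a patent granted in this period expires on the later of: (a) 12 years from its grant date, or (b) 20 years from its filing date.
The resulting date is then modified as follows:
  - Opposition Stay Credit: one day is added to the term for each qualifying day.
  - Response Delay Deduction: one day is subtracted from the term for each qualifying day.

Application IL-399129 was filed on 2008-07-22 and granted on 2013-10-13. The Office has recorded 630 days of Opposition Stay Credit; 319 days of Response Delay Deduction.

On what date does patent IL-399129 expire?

2029-05-29

(a) grant + 12 years → 13 October 2025.
(b) filing + 20 years → 22 July 2028.
Later of the two: 22 July 2028.
Opposition Stay Credit: +630 days → 13 April 2030.
Response Delay Deduction: −319 days → 29 May 2029.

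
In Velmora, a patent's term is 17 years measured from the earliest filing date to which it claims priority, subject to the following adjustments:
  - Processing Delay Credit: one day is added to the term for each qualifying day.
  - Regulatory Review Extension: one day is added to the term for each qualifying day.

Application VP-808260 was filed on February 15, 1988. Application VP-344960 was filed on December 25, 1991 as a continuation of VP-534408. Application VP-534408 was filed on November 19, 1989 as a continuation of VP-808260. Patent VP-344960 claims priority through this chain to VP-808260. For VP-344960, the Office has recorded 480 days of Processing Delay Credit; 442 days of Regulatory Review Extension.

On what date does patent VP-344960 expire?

Earliest priority filing: 15 February 1988.
Base term: 15 February 1988 + 17 years → 15 February 2005.
Processing Delay Credit: +480 days → 10 June 2006.
Regulatory Review Extension: +442 days → 26 August 2007.

2007-08-26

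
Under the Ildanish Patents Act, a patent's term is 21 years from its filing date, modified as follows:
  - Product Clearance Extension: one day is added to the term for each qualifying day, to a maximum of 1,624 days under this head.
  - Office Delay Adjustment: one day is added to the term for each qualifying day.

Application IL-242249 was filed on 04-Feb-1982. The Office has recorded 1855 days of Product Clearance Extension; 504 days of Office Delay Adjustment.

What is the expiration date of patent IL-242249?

Base term: filing date + 21 years → 4 February 2003.
Product Clearance Extension: 1855 days claimed exceeds the 1624-day cap, so +1624 days → 17 July 2007.
Office Delay Adjustment: +504 days → 2 December 2008.

December 2, 2008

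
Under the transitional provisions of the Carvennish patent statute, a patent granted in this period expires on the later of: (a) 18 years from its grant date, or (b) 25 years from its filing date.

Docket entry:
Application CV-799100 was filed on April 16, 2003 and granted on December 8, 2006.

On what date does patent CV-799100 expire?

(a) grant + 18 years → 8 December 2024.
(b) filing + 25 years → 16 April 2028.
Later of the two: 16 April 2028.

2028-04-16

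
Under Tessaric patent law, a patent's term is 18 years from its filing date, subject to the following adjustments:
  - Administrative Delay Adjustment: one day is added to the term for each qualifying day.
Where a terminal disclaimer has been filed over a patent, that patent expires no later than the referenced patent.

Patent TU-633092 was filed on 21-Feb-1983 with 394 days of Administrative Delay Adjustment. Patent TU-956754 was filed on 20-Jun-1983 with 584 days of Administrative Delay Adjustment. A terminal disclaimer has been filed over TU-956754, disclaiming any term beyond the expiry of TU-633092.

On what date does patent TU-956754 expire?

March 22, 2002

Natural term of TU-956754:
  Base: filing + 18 years → 20 June 2001.
  Administrative Delay Adjustment: +584 days → 25 January 2003.
Expiry of referenced patent TU-633092:
  Base: filing + 18 years → 21 February 2001.
  Administrative Delay Adjustment: +394 days → 22 March 2002.
Terminal disclaimer: TU-956754 expires on the earlier of 25 January 2003 and 22 March 2002.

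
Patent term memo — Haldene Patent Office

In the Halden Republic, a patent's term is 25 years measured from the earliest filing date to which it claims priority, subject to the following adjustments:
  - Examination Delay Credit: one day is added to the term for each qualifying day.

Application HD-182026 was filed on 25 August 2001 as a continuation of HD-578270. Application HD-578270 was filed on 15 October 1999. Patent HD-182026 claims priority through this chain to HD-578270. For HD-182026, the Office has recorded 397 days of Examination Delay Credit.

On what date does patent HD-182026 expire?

Earliest priority filing: 15 October 1999.
Base term: 15 October 1999 + 25 years → 15 October 2024.
Examination Delay Credit: +397 days → 16 November 2025.

2025-11-16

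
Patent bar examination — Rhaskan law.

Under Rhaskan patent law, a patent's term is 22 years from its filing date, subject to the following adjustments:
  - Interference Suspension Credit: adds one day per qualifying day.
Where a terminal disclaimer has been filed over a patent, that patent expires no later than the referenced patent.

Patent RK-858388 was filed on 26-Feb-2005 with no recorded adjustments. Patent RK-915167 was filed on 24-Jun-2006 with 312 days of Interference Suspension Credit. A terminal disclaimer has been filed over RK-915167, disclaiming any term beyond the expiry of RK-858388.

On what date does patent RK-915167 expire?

Natural term of RK-915167:
  Base: filing + 22 years → 24 June 2028.
  Interference Suspension Credit: +312 days → 2 May 2029.
Expiry of referenced patent RK-858388:
  Base: filing + 22 years → 26 February 2027.
Terminal disclaimer: RK-915167 expires on the earlier of 2 May 2029 and 26 February 2027.

February 26, 2027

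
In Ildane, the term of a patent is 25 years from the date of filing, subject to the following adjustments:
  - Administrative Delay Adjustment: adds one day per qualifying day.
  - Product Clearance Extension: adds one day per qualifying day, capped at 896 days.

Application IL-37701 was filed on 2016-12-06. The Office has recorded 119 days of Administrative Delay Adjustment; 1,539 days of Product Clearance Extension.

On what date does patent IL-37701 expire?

Base term: filing date + 25 years → 6 December 2041.
Administrative Delay Adjustment: +119 days → 4 April 2042.
Product Clearance Extension: 1539 days claimed exceeds the 896-day cap, so +896 days → 16 September 2044.

2044-09-16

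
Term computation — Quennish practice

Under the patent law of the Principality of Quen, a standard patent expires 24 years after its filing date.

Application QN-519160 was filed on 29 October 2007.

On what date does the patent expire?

Filing date + 24 years → 29 October 2031.

2031-10-29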